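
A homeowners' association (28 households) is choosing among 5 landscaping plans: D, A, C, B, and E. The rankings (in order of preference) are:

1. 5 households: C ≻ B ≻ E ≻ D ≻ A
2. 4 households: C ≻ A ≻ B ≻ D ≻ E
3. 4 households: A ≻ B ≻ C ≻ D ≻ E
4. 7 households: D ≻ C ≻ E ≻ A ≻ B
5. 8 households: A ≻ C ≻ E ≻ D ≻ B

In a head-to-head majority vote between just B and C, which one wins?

Voters preferring B to C: 4; preferring C to B: 24.
C wins the head-to-head.

C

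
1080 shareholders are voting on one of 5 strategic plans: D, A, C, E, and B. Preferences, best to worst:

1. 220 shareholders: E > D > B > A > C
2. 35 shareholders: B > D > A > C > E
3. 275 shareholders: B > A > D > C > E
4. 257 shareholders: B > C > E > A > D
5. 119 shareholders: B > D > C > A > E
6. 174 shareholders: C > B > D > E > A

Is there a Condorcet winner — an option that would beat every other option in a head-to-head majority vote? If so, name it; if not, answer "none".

B

B vs D: 860–220 for B.
B vs A: 1080–0 for B.
B vs C: 906–174 for B.
B vs E: 860–220 for B.
B beats every other option head-to-head.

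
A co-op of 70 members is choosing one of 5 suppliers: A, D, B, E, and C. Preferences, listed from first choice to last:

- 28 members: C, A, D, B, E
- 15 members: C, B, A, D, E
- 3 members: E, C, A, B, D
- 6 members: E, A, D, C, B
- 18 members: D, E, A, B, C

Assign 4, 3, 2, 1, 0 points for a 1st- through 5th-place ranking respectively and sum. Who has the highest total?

C

A: 28·3 + 15·2 + 3·2 + 6·3 + 18·2 = 174
D: 28·2 + 15·1 + 3·0 + 6·2 + 18·4 = 155
B: 28·1 + 15·3 + 3·1 + 6·0 + 18·1 = 94
E: 28·0 + 15·0 + 3·4 + 6·4 + 18·3 = 90
C: 28·4 + 15·4 + 3·3 + 6·1 + 18·0 = 187
C has the highest Borda score (187).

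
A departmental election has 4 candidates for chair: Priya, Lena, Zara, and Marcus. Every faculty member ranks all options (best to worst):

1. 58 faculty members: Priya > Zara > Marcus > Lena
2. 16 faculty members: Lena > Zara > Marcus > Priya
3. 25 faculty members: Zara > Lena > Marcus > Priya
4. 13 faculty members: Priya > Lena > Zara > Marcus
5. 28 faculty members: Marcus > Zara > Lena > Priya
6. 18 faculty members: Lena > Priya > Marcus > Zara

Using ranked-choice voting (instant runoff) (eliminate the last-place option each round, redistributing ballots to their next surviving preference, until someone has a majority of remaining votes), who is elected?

Lena

Round 1: Priya 71, Lena 34, Zara 25, Marcus 28. Eliminate Zara.
Round 2: Priya 71, Lena 59, Marcus 28. Eliminate Marcus.
Round 3: Priya 71, Lena 87. Lena has a majority.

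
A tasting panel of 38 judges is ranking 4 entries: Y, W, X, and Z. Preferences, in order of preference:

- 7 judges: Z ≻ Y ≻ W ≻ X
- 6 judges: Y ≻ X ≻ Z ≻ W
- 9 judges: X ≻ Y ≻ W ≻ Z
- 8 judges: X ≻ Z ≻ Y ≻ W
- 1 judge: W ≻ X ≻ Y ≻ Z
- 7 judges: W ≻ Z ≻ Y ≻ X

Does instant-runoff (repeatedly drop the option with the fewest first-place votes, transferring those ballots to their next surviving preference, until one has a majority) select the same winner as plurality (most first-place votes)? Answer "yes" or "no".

Instant-runoff — R1 Y 6, W 8, X 17, Z 7 (Y out); R2 W 8, X 23, Z 7 (X winner). Winner: X.
Plurality — first-place votes: Y 6, W 8, X 17, Z 7. Winner: X.
The two methods agree.

yes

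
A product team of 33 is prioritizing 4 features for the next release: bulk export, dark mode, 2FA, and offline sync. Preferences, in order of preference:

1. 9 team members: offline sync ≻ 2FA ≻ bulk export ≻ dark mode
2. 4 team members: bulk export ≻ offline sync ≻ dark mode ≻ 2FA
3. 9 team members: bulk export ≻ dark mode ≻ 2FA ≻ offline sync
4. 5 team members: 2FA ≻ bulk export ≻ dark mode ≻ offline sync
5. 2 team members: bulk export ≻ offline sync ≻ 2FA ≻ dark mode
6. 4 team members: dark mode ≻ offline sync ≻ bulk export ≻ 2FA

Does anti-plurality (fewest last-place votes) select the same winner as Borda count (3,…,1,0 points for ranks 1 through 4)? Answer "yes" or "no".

Anti-plurality — last-place votes: bulk export 0, dark mode 11, 2FA 8, offline sync 14. Winner: bulk export.
Borda — scores: bulk export 68, dark mode 39, 2FA 44, offline sync 47. Winner: bulk export.
The two methods agree.

yes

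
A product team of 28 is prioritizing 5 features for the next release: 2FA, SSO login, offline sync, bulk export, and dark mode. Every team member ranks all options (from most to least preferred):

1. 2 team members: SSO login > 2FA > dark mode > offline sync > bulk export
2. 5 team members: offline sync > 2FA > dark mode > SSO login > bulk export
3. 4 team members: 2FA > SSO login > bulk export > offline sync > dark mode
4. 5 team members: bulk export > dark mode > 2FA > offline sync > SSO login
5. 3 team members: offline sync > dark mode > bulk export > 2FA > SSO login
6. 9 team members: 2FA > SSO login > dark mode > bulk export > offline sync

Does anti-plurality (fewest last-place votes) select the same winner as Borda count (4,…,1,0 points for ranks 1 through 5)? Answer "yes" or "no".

Anti-plurality — last-place votes: 2FA 0, SSO login 8, offline sync 9, bulk export 7, dark mode 4. Winner: 2FA.
Borda — scores: 2FA 86, SSO login 52, offline sync 43, bulk export 43, dark mode 56. Winner: 2FA.
The two methods agree.

yes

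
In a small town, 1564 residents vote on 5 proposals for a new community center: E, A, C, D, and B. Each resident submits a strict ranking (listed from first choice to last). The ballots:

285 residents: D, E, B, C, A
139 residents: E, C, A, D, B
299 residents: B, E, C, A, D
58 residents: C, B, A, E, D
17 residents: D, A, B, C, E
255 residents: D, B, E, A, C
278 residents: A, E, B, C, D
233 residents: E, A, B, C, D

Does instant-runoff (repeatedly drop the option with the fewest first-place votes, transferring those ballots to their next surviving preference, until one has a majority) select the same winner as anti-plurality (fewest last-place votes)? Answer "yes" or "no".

Instant-runoff — R1 E 372, A 278, C 58, D 557, B 299 (C out); R2 E 372, A 278, D 557, B 357 (A out); R3 E 650, D 557, B 357 (B out); R4 E 1007, D 557 (E winner). Winner: E.
Anti-plurality — last-place votes: E 17, A 285, C 255, D 868, B 139. Winner: E.
The two methods agree.

yes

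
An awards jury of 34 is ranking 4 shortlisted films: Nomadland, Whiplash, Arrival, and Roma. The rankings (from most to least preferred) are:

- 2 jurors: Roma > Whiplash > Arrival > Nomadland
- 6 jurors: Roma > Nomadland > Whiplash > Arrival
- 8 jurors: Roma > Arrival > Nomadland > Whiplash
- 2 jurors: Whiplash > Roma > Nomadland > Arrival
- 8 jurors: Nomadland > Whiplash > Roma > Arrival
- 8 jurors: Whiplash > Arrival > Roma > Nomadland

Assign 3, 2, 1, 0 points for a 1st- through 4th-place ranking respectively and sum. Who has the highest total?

Roma

Nomadland: 2·0 + 6·2 + 8·1 + 2·1 + 8·3 + 8·0 = 46
Whiplash: 2·2 + 6·1 + 8·0 + 2·3 + 8·2 + 8·3 = 56
Arrival: 2·1 + 6·0 + 8·2 + 2·0 + 8·0 + 8·2 = 34
Roma: 2·3 + 6·3 + 8·3 + 2·2 + 8·1 + 8·1 = 68
Roma has the highest Borda score (68).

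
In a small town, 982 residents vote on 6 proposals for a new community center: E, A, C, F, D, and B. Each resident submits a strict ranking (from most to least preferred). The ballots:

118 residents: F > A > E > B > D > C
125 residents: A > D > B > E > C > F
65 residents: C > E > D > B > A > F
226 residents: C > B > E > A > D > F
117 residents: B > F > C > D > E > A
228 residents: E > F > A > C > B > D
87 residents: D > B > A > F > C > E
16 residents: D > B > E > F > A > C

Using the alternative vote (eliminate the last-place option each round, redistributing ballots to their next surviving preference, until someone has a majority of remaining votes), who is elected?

Round 1: E 228, A 125, C 291, F 118, D 103, B 117. Eliminate D.
Round 2: E 228, A 125, C 291, F 118, B 220. Eliminate F.
Round 3: E 228, A 243, C 291, B 220. Eliminate B.
Round 4: E 244, A 330, C 408. Eliminate E.
Round 5: A 574, C 408. A has a majority.

A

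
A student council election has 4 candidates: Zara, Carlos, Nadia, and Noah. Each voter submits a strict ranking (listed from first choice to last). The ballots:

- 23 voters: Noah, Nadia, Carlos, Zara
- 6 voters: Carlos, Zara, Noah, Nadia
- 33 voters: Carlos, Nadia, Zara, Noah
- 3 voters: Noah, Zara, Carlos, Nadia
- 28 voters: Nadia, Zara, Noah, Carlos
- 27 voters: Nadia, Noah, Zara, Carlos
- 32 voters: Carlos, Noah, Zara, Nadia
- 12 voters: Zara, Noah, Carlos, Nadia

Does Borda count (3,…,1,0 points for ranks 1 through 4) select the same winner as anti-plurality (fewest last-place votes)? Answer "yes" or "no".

Borda — scores: Zara 202, Carlos 251, Nadia 277, Noah 254. Winner: Nadia.
Anti-plurality — last-place votes: Zara 23, Carlos 55, Nadia 53, Noah 33. Winner: Zara.
The two methods disagree.

no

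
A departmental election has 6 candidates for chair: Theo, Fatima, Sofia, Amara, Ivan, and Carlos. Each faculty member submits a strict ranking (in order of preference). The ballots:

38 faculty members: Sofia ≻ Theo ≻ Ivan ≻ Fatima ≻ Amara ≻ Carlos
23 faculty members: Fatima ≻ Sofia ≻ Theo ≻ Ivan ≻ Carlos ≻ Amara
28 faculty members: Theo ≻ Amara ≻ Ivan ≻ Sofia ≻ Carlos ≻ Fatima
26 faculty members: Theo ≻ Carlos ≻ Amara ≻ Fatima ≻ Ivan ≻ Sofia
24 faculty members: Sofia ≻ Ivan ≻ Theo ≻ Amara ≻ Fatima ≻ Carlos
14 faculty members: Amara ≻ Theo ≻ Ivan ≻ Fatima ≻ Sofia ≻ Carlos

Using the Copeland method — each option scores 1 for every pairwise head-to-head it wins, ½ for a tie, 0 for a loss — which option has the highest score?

Theo: beats Fatima, Amara, Ivan, and Carlos; loses to Sofia → score 4.
Fatima: beats Carlos; loses to Theo, Sofia, Amara, and Ivan → score 1.
Sofia: beats Theo, Fatima, Amara, Ivan, and Carlos → score 5.
Amara: beats Fatima and Carlos; loses to Theo, Sofia, and Ivan → score 2.
Ivan: beats Fatima, Amara, and Carlos; loses to Theo and Sofia → score 3.
Carlos: loses to Theo, Fatima, Sofia, Amara, and Ivan → score 0.
Sofia has the best pairwise record.

Sofia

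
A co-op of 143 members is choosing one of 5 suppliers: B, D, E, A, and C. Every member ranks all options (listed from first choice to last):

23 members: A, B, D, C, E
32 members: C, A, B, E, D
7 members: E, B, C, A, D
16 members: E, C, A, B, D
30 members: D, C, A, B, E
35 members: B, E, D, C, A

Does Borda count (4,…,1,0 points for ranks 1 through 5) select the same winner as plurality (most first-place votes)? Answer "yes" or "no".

Borda — scores: B 340, D 236, E 229, A 287, C 338. Winner: B.
Plurality — first-place votes: B 35, D 30, E 23, A 23, C 32. Winner: B.
The two methods agree.

yes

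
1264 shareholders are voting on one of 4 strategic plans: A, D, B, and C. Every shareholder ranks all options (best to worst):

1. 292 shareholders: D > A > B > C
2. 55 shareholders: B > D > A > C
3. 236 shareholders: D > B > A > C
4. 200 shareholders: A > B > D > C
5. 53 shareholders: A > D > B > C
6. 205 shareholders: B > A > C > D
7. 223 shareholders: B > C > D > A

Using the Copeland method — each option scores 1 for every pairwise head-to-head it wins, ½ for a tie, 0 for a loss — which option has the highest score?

B

A: beats C; loses to D and B → score 1.
D: beats A and C; loses to B → score 2.
B: beats A, D, and C → score 3.
C: loses to A, D, and B → score 0.
B has the best pairwise record.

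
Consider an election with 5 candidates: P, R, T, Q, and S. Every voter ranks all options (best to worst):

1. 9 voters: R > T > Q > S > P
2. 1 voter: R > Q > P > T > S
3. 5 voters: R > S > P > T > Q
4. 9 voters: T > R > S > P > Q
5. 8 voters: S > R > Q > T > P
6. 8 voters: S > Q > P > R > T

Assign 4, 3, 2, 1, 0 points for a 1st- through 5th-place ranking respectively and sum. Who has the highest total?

R

P: 9·0 + 1·2 + 5·2 + 9·1 + 8·0 + 8·2 = 37
R: 9·4 + 1·4 + 5·4 + 9·3 + 8·3 + 8·1 = 119
T: 9·3 + 1·1 + 5·1 + 9·4 + 8·1 + 8·0 = 77
Q: 9·2 + 1·3 + 5·0 + 9·0 + 8·2 + 8·3 = 61
S: 9·1 + 1·0 + 5·3 + 9·2 + 8·4 + 8·4 = 106
R has the highest Borda score (119).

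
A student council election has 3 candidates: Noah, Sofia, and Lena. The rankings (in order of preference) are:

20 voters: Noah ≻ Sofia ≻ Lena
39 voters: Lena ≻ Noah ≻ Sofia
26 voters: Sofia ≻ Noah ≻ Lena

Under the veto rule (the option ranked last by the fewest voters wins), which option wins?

Noah

Last-place votes: Noah 0, Sofia 39, Lena 46.
Noah is ranked last by the fewest voters, so Noah wins.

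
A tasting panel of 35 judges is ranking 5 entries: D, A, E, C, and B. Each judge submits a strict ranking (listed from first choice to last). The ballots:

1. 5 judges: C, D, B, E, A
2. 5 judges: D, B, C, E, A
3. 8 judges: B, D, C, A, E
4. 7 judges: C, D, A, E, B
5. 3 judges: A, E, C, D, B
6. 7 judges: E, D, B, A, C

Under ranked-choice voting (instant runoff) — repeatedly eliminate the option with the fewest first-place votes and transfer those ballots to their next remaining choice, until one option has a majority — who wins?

B

Round 1: D 5, A 3, E 7, C 12, B 8. Eliminate A.
Round 2: D 5, E 10, C 12, B 8. Eliminate D.
Round 3: E 10, C 12, B 13. Eliminate E.
Round 4: C 15, B 20. B has a majority.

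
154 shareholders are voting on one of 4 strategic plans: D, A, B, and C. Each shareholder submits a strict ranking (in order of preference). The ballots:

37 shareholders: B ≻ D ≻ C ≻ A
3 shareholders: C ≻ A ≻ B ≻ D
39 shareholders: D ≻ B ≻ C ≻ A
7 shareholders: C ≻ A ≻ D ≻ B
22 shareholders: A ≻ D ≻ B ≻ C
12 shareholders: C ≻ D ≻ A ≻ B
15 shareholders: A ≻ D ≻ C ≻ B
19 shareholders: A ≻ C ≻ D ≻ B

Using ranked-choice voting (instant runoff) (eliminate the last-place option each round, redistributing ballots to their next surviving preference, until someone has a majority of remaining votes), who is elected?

Round 1: D 39, A 56, B 37, C 22. Eliminate C.
Round 2: D 51, A 66, B 37. Eliminate B.
Round 3: D 88, A 66. D has a majority.

D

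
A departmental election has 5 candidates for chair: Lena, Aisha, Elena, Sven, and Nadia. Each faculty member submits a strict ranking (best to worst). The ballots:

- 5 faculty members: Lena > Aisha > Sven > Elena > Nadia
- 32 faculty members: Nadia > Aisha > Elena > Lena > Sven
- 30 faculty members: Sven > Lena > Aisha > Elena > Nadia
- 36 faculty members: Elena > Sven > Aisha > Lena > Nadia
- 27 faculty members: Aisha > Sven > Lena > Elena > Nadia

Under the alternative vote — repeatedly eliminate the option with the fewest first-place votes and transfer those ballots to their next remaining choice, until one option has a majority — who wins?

Aisha

Round 1: Lena 5, Aisha 27, Elena 36, Sven 30, Nadia 32. Eliminate Lena.
Round 2: Aisha 32, Elena 36, Sven 30, Nadia 32. Eliminate Sven.
Round 3: Aisha 62, Elena 36, Nadia 32. Eliminate Nadia.
Round 4: Aisha 94, Elena 36. Aisha has a majority.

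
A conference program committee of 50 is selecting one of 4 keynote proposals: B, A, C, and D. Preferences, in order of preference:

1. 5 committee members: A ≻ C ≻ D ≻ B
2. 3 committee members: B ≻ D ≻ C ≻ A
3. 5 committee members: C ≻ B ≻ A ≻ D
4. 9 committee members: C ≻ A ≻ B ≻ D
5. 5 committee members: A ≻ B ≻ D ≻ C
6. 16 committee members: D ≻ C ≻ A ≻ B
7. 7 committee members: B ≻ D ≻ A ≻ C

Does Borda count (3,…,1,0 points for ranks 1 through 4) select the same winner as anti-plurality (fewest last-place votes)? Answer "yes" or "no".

no

Borda — scores: B 59, A 76, C 87, D 78. Winner: C.
Anti-plurality — last-place votes: B 21, A 3, C 12, D 14. Winner: A.
The two methods disagree.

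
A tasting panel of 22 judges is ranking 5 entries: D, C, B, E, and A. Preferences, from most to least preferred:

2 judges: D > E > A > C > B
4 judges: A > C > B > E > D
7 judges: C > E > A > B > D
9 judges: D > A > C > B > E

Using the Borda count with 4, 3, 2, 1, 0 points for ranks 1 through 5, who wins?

A

D: 2·4 + 4·0 + 7·0 + 9·4 = 44
C: 2·1 + 4·3 + 7·4 + 9·2 = 60
B: 2·0 + 4·2 + 7·1 + 9·1 = 24
E: 2·3 + 4·1 + 7·3 + 9·0 = 31
A: 2·2 + 4·4 + 7·2 + 9·3 = 61
A has the highest Borda score (61).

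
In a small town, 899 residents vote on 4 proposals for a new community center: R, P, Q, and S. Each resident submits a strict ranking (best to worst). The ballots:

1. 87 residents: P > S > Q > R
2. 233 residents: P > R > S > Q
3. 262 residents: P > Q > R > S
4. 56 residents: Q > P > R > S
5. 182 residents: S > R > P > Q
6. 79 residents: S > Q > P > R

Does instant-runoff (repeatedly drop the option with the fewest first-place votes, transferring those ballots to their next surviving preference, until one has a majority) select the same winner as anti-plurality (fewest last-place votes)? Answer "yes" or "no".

yes

Instant-runoff — R1 R 0, P 582, Q 56, S 261 (P winner). Winner: P.
Anti-plurality — last-place votes: R 166, P 0, Q 415, S 318. Winner: P.
The two methods agree.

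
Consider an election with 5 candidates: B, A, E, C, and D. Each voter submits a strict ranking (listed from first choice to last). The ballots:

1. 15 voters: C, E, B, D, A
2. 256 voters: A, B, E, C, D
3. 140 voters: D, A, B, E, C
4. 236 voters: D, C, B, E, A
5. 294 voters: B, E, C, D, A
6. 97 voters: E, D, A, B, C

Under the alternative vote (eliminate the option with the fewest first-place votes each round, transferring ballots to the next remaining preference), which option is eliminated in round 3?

Round 1: B 294, A 256, E 97, C 15, D 376. Eliminate C.
Round 2: B 294, A 256, E 112, D 376. Eliminate E.
Round 3: B 309, A 256, D 473. Eliminate A.

A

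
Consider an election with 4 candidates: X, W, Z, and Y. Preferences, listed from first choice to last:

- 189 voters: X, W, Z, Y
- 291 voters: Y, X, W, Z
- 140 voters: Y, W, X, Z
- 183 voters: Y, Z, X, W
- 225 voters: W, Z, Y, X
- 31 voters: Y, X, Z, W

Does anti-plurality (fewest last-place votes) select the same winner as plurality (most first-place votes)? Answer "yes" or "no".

yes

Anti-plurality — last-place votes: X 225, W 214, Z 431, Y 189. Winner: Y.
Plurality — first-place votes: X 189, W 225, Z 0, Y 645. Winner: Y.
The two methods agree.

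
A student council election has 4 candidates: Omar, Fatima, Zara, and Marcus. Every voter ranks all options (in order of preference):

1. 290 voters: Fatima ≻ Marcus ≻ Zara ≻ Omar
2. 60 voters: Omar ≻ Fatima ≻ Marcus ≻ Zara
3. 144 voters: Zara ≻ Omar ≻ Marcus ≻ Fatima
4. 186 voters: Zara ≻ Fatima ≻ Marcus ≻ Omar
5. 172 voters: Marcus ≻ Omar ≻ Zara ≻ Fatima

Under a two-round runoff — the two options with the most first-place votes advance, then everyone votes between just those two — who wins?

Round 1 first-place votes: Omar 60, Fatima 290, Zara 330, Marcus 172.
Zara and Fatima advance.
Runoff: Zara is preferred to Fatima by 502 voters; Fatima by 350.
Zara wins the runoff.

Zara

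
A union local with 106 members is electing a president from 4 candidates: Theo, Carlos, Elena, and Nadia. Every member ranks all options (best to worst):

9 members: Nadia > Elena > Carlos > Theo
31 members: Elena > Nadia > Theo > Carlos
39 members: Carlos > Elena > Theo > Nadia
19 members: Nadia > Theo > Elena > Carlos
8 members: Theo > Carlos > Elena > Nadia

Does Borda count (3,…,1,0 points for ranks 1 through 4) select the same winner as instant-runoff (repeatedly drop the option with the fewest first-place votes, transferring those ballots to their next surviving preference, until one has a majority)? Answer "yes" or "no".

yes

Borda — scores: Theo 132, Carlos 142, Elena 216, Nadia 146. Winner: Elena.
Instant-runoff — R1 Theo 8, Carlos 39, Elena 31, Nadia 28 (Theo out); R2 Carlos 47, Elena 31, Nadia 28 (Nadia out); R3 Carlos 47, Elena 59 (Elena winner). Winner: Elena.
The two methods agree.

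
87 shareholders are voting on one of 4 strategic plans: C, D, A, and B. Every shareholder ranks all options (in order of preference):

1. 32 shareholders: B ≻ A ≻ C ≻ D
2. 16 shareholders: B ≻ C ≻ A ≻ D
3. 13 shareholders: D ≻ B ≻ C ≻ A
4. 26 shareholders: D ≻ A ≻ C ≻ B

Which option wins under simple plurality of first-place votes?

B

First-place votes: C 0, D 39, A 0, B 48.
B has the most first-place votes.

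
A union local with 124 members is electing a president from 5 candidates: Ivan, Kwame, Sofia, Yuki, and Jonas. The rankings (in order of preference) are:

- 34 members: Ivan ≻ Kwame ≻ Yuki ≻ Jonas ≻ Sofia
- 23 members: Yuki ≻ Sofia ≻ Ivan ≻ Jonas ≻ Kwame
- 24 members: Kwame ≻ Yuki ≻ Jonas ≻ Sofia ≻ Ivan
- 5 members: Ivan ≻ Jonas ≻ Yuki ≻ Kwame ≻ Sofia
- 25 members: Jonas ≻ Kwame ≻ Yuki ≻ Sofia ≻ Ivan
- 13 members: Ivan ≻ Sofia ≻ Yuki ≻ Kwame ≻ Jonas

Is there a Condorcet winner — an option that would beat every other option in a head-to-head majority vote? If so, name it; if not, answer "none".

Checking pairwise contests:
Sofia beats Ivan 72–52.
Ivan beats Kwame 75–49.
Kwame beats Sofia 88–36.
Kwame beats Yuki 83–41.
Ivan beats Jonas 75–49.
Every option loses at least one head-to-head, so there is no Condorcet winner.

none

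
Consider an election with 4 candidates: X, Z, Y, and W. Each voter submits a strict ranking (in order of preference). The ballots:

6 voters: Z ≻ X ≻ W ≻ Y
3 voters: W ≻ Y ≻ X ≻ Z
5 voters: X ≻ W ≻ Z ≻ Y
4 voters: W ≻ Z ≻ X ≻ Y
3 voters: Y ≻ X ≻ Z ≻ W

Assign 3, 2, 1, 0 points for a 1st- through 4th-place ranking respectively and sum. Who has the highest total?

X

X: 6·2 + 3·1 + 5·3 + 4·1 + 3·2 = 40
Z: 6·3 + 3·0 + 5·1 + 4·2 + 3·1 = 34
Y: 6·0 + 3·2 + 5·0 + 4·0 + 3·3 = 15
W: 6·1 + 3·3 + 5·2 + 4·3 + 3·0 = 37
X has the highest Borda score (40).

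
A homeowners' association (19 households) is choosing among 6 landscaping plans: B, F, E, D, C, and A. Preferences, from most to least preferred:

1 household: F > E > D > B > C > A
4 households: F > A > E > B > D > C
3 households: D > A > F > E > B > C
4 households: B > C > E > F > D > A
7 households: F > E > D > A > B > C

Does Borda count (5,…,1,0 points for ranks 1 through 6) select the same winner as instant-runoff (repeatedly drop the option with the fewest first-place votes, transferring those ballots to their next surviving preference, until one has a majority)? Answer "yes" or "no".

Borda — scores: B 40, F 77, E 62, D 47, C 17, A 42. Winner: F.
Instant-runoff — R1 B 4, F 12, E 0, D 3, C 0, A 0 (F winner). Winner: F.
The two methods agree.

yes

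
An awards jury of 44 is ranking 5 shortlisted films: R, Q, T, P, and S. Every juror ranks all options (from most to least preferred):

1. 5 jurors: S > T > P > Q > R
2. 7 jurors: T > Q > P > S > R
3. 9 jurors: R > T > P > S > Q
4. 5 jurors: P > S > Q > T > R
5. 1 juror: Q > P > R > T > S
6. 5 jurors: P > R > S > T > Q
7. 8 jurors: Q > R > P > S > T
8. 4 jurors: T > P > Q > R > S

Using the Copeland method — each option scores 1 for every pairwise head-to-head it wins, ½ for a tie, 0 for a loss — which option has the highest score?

R: beats T and S; loses to Q and P → score 2.
Q: beats R; loses to T, P, and S → score 1.
T: beats Q and P; loses to R and S → score 2.
P: beats R, Q, and S; loses to T → score 3.
S: beats Q and T; loses to R and P → score 2.
P has the best pairwise record.

P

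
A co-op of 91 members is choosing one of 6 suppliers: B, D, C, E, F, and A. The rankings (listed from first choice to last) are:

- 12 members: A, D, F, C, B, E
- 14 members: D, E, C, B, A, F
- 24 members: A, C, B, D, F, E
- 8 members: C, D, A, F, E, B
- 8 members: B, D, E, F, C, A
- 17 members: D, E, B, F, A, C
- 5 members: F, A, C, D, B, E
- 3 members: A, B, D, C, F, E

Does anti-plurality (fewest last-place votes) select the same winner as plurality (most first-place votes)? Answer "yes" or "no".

Anti-plurality — last-place votes: B 8, D 0, C 17, E 44, F 14, A 8. Winner: D.
Plurality — first-place votes: B 8, D 31, C 8, E 0, F 5, A 39. Winner: A.
The two methods disagree.

no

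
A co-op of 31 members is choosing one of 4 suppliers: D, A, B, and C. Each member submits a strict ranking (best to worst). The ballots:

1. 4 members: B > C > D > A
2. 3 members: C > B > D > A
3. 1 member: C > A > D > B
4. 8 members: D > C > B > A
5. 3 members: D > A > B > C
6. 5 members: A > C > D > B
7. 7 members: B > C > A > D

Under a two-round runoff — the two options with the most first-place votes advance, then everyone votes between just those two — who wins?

D

Round 1 first-place votes: D 11, A 5, B 11, C 4.
B and D advance.
Runoff: B is preferred to D by 14 voters; D by 17.
D wins the runoff.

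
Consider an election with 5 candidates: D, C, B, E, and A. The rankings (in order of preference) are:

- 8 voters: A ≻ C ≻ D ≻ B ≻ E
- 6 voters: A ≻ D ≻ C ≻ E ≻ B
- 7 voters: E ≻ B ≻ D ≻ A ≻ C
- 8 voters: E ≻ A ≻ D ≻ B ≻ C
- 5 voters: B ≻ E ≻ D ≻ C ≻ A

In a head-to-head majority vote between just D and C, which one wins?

Voters preferring D to C: 26; preferring C to D: 8.
D wins the head-to-head.

D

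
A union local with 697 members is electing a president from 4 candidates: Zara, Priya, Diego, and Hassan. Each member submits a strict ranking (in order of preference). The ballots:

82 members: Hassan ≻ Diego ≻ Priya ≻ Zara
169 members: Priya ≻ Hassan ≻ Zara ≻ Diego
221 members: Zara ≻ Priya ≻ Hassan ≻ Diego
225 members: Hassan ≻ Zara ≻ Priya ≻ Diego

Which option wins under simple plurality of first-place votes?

First-place votes: Zara 221, Priya 169, Diego 0, Hassan 307.
Hassan has the most first-place votes.

Hassan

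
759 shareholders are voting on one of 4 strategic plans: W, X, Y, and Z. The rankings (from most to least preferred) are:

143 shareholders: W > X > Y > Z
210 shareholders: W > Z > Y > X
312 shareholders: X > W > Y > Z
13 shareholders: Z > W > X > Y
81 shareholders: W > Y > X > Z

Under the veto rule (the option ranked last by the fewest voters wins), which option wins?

W

Last-place votes: W 0, X 210, Y 13, Z 536.
W is ranked last by the fewest voters, so W wins.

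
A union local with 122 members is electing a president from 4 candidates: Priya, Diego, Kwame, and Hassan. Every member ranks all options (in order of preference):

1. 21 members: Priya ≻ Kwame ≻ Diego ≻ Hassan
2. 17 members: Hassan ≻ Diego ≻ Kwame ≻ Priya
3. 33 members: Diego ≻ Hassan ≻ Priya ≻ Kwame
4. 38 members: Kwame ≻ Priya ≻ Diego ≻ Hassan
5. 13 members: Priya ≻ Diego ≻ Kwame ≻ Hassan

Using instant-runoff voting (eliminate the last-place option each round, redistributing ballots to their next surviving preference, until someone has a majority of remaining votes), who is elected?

Diego

Round 1: Priya 34, Diego 33, Kwame 38, Hassan 17. Eliminate Hassan.
Round 2: Priya 34, Diego 50, Kwame 38. Eliminate Priya.
Round 3: Diego 63, Kwame 59. Diego has a majority.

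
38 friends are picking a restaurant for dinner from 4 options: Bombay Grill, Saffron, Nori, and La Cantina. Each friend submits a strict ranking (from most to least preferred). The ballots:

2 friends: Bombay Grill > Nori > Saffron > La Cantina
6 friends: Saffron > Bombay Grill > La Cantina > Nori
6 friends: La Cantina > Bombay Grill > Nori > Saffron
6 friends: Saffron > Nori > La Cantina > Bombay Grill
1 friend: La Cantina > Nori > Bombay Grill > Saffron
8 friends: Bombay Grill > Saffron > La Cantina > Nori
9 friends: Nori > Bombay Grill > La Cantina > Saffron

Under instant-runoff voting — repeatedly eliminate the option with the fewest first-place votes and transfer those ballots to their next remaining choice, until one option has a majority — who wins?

Round 1: Bombay Grill 10, Saffron 12, Nori 9, La Cantina 7. Eliminate La Cantina.
Round 2: Bombay Grill 16, Saffron 12, Nori 10. Eliminate Nori.
Round 3: Bombay Grill 26, Saffron 12. Bombay Grill has a majority.

Bombay Grill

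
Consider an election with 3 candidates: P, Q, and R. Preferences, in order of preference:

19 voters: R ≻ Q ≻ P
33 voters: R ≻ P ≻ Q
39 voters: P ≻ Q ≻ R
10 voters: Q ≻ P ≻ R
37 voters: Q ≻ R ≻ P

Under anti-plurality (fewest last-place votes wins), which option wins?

Last-place votes: P 56, Q 33, R 49.
Q is ranked last by the fewest voters, so Q wins.

Q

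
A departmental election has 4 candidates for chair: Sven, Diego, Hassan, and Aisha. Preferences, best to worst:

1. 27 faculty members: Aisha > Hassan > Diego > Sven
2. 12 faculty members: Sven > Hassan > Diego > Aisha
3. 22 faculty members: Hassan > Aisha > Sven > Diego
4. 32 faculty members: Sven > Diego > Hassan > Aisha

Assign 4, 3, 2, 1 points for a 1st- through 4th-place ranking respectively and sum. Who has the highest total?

Hassan

Sven: 27·1 + 12·4 + 22·2 + 32·4 = 247
Diego: 27·2 + 12·2 + 22·1 + 32·3 = 196
Hassan: 27·3 + 12·3 + 22·4 + 32·2 = 269
Aisha: 27·4 + 12·1 + 22·3 + 32·1 = 218
Hassan has the highest Borda score (269).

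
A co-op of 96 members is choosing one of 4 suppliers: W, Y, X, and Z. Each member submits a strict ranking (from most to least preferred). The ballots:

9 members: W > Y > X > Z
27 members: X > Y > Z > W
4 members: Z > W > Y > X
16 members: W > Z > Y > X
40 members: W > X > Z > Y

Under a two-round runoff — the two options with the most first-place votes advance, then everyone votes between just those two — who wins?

W

Round 1 first-place votes: W 65, Y 0, X 27, Z 4.
W and X advance.
Runoff: W is preferred to X by 69 voters; X by 27.
W wins the runoff.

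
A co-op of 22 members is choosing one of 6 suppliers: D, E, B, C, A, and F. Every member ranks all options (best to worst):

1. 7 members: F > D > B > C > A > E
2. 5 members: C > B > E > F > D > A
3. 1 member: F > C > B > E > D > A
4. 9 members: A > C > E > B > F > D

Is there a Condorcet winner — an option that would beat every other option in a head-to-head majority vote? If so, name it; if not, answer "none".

C vs D: 15–7 for C.
C vs E: 22–0 for C.
C vs B: 15–7 for C.
C vs A: 13–9 for C.
C vs F: 14–8 for C.
C beats every other option head-to-head.

C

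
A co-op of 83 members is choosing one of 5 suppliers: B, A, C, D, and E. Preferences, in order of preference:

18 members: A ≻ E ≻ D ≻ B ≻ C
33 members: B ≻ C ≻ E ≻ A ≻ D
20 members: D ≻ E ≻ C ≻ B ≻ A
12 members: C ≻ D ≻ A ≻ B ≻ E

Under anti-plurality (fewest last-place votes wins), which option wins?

Last-place votes: B 0, A 20, C 18, D 33, E 12.
B is ranked last by the fewest voters, so B wins.

B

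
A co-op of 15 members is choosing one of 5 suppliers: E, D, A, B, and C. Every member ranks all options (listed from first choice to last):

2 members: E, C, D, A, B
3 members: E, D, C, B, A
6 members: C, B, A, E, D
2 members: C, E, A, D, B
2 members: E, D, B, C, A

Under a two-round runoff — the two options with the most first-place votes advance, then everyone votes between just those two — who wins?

Round 1 first-place votes: E 7, D 0, A 0, B 0, C 8.
C and E advance.
Runoff: C is preferred to E by 8 voters; E by 7.
C wins the runoff.

C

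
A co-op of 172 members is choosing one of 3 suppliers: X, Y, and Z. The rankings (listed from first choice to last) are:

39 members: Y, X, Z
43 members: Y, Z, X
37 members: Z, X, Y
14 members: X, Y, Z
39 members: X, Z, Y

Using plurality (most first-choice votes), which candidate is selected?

First-place votes: X 53, Y 82, Z 37.
Y has the most first-place votes.

Y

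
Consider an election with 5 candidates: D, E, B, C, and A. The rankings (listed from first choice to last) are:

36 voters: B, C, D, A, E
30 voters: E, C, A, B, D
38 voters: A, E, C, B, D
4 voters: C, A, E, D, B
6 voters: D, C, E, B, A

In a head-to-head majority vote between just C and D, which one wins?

C

Voters preferring C to D: 108; preferring D to C: 6.
C wins the head-to-head.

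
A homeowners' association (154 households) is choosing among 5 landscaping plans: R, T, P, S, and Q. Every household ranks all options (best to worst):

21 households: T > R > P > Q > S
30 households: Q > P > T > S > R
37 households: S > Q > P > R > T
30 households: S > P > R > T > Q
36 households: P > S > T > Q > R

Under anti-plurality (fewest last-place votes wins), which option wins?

Last-place votes: R 66, T 37, P 0, S 21, Q 30.
P is ranked last by the fewest voters, so P wins.

P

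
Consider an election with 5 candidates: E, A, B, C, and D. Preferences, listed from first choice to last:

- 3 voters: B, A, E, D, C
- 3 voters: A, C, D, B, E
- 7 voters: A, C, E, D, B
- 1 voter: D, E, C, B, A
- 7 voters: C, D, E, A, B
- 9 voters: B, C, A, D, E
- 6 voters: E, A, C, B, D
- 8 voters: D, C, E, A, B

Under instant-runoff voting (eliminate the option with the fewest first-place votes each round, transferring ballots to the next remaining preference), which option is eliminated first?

Round 1: E 6, A 10, B 12, C 7, D 9. Eliminate E.

E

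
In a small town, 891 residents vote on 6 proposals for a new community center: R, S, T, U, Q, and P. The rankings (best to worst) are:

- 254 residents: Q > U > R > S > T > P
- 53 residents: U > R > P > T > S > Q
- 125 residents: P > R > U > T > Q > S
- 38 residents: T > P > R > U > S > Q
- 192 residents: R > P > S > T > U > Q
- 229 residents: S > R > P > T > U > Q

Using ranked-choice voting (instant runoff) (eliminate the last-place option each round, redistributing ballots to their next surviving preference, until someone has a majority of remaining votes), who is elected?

Round 1: R 192, S 229, T 38, U 53, Q 254, P 125. Eliminate T.
Round 2: R 192, S 229, U 53, Q 254, P 163. Eliminate U.
Round 3: R 245, S 229, Q 254, P 163. Eliminate P.
Round 4: R 408, S 229, Q 254. Eliminate S.
Round 5: R 637, Q 254. R has a majority.

R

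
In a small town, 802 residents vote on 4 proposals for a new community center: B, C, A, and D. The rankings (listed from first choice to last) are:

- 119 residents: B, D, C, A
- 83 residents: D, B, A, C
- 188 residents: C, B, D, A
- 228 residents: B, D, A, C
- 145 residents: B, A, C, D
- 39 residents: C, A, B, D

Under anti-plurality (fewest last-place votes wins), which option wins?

B

Last-place votes: B 0, C 311, A 307, D 184.
B is ranked last by the fewest voters, so B wins.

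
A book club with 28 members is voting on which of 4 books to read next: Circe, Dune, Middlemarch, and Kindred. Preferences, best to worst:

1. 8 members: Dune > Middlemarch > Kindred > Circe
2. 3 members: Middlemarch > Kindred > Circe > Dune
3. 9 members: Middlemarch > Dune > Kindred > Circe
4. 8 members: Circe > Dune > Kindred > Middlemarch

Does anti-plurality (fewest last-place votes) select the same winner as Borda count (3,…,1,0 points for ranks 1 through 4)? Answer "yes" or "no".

no

Anti-plurality — last-place votes: Circe 17, Dune 3, Middlemarch 8, Kindred 0. Winner: Kindred.
Borda — scores: Circe 27, Dune 58, Middlemarch 52, Kindred 31. Winner: Dune.
The two methods disagree.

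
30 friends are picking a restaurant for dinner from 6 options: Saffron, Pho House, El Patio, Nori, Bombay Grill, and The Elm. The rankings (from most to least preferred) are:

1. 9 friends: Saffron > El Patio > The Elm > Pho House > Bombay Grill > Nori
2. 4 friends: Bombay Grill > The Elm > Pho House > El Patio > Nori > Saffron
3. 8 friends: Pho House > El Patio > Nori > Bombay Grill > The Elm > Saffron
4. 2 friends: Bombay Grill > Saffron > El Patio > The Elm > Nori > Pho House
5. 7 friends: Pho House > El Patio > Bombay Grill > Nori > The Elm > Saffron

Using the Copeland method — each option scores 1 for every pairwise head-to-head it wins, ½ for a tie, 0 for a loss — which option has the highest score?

Pho House

Saffron: loses to Pho House, El Patio, Nori, Bombay Grill, and The Elm → score 0.
Pho House: beats Saffron, El Patio, Nori, and Bombay Grill; ties The Elm → score 4.5.
El Patio: beats Saffron, Nori, Bombay Grill, and The Elm; loses to Pho House → score 4.
Nori: beats Saffron; ties The Elm; loses to Pho House, El Patio, and Bombay Grill → score 1.5.
Bombay Grill: beats Saffron, Nori, and The Elm; loses to Pho House and El Patio → score 3.
The Elm: beats Saffron; ties Pho House and Nori; loses to El Patio and Bombay Grill → score 2.
Pho House has the best pairwise record.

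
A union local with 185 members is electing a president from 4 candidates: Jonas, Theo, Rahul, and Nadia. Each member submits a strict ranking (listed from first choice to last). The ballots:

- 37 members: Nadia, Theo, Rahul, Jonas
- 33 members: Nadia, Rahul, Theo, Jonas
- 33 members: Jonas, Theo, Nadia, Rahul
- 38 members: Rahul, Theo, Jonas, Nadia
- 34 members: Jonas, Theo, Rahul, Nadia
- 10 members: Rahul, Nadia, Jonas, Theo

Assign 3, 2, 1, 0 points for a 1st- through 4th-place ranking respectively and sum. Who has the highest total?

Jonas: 37·0 + 33·0 + 33·3 + 38·1 + 34·3 + 10·1 = 249
Theo: 37·2 + 33·1 + 33·2 + 38·2 + 34·2 + 10·0 = 317
Rahul: 37·1 + 33·2 + 33·0 + 38·3 + 34·1 + 10·3 = 281
Nadia: 37·3 + 33·3 + 33·1 + 38·0 + 34·0 + 10·2 = 263
Theo has the highest Borda score (317).

Theo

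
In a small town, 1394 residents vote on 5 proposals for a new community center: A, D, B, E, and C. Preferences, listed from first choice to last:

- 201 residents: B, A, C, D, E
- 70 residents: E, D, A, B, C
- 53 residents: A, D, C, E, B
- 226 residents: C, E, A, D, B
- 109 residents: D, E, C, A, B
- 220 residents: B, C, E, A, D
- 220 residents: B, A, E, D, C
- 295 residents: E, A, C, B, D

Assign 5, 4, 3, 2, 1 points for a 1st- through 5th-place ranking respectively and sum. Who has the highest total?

E

A: 201·4 + 70·3 + 53·5 + 226·3 + 109·2 + 220·2 + 220·4 + 295·4 = 4675
D: 201·2 + 70·4 + 53·4 + 226·2 + 109·5 + 220·1 + 220·2 + 295·1 = 2846
B: 201·5 + 70·2 + 53·1 + 226·1 + 109·1 + 220·5 + 220·5 + 295·2 = 4323
E: 201·1 + 70·5 + 53·2 + 226·4 + 109·4 + 220·3 + 220·3 + 295·5 = 4792
C: 201·3 + 70·1 + 53·3 + 226·5 + 109·3 + 220·4 + 220·1 + 295·3 = 4274
E has the highest Borda score (4792).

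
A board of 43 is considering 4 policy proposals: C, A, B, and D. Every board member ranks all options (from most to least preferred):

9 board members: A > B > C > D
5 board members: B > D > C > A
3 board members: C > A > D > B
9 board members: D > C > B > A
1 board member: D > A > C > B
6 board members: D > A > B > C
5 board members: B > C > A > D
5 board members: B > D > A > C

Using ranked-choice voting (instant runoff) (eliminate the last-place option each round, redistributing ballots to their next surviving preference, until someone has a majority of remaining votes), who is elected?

B

Round 1: C 3, A 9, B 15, D 16. Eliminate C.
Round 2: A 12, B 15, D 16. Eliminate A.
Round 3: B 24, D 19. B has a majority.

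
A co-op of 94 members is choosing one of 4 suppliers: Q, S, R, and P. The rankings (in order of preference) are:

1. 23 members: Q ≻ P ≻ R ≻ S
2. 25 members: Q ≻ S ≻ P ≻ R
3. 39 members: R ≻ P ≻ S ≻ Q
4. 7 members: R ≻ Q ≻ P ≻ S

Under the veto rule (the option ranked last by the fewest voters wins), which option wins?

Last-place votes: Q 39, S 30, R 25, P 0.
P is ranked last by the fewest voters, so P wins.

P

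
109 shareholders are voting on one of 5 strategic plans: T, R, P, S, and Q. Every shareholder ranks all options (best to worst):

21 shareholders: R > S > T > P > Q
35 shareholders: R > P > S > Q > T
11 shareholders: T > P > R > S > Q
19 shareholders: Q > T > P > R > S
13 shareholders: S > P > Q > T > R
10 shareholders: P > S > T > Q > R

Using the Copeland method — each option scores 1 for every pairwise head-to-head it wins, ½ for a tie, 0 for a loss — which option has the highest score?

R

T: loses to R, P, S, and Q → score 0.
R: beats T, P, S, and Q → score 4.
P: beats T, S, and Q; loses to R → score 3.
S: beats T and Q; loses to R and P → score 2.
Q: beats T; loses to R, P, and S → score 1.
R has the best pairwise record.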